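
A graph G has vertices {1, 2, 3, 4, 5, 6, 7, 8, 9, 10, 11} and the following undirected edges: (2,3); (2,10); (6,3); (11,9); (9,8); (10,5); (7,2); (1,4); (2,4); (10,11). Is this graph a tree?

Yes

|V| = 11, |E| = 10.
Connected and |E| = |V| - 1, which characterizes a tree.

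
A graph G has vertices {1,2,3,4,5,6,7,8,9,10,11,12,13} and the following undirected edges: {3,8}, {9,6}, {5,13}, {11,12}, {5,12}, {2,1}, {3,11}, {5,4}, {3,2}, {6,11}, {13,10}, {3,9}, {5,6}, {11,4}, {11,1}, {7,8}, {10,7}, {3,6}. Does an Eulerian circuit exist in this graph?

Degrees: 1:2, 2:2, 3:5, 4:2, 5:4, 6:4, 7:2, 8:2, 9:2, 10:2, 11:5, 12:2, 13:2
3, 11 have odd degree; an Eulerian circuit needs every degree to be even, so none exists.

No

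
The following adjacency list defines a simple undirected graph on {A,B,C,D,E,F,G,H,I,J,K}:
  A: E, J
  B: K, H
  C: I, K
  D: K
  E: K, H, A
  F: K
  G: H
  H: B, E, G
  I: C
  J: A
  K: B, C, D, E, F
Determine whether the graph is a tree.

No

The graph has 11 vertices and 11 edges.
Connected but with 11 > 10 edges, so it has a cycle and is not a tree.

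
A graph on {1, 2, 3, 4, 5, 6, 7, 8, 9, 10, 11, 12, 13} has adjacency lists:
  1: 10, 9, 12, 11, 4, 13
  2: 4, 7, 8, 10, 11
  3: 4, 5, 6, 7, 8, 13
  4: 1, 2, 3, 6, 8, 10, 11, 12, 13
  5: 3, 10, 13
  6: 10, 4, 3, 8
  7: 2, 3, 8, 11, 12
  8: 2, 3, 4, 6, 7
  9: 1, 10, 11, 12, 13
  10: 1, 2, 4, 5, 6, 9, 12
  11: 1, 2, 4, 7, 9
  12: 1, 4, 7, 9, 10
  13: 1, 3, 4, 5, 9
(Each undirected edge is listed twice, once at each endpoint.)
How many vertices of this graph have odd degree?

10

Degrees: 1:6, 2:5, 3:6, 4:9, 5:3, 6:4, 7:5, 8:5, 9:5, 10:7, 11:5, 12:5, 13:5
Odd-degree vertices: 2, 4, 5, 7, 8, 9, 10, 11, 12, 13.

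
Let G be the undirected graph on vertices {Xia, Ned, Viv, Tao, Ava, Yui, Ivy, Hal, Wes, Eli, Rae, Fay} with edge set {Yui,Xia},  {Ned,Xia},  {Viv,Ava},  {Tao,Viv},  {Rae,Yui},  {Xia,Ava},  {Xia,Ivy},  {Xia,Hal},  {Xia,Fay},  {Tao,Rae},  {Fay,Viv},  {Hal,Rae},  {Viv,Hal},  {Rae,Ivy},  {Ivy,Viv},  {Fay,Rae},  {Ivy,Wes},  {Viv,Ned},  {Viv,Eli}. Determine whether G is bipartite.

Color {Ned, Tao, Ava, Yui, Ivy, Hal, Eli, Fay} black and {Xia, Viv, Wes, Rae} white. No edge joins two same-colored vertices, so the graph is bipartite.

Yes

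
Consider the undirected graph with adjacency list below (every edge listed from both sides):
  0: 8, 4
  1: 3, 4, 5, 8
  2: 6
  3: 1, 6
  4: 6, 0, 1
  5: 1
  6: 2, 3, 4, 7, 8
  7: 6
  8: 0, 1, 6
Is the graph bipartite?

Yes

Color {2, 3, 4, 5, 7, 8} black and {0, 1, 6} white. No edge joins two same-colored vertices, so the graph is bipartite.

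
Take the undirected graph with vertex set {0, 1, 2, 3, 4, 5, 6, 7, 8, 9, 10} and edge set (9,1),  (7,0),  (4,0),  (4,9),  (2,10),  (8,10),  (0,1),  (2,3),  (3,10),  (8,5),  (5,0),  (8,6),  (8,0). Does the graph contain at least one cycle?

Yes

The graph has 11 vertices, 13 edges, and 1 connected component.
One cycle is 10-2-3-10.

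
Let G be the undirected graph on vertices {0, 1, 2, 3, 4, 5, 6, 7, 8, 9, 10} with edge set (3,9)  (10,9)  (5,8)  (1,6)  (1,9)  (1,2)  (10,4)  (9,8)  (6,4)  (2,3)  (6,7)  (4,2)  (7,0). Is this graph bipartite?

4-2-1-9-10-4 is an odd cycle (length 5), and a bipartite graph can contain only even cycles.

No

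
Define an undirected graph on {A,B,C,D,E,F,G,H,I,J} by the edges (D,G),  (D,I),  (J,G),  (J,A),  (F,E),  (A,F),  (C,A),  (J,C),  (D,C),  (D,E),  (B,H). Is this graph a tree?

|V| = 10, |E| = 11.
It splits into 2 components, so it cannot be a tree.

No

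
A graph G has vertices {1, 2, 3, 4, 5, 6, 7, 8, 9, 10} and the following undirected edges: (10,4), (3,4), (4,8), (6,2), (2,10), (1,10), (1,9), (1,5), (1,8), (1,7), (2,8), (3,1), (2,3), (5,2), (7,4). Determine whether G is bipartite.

Partition the vertices as {3, 5, 6, 7, 8, 9, 10} vs {1, 2, 4}. Each listed edge has one endpoint in each part, so the graph is bipartite.

Yes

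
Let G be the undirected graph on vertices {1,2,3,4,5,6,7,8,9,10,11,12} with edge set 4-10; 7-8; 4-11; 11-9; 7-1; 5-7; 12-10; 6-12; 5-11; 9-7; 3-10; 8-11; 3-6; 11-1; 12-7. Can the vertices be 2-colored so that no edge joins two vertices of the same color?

Partition the vertices as {2, 6, 7, 10, 11} vs {1, 3, 4, 5, 8, 9, 12}. Each listed edge has one endpoint in each part, so the graph is bipartite.

Yes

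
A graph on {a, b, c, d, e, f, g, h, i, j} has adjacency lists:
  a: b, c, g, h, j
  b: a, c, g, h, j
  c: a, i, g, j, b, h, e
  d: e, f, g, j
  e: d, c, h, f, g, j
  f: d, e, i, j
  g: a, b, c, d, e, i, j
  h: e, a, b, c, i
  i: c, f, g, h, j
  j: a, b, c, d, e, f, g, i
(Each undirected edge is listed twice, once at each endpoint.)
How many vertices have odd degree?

Degrees: a:5, b:5, c:7, d:4, e:6, f:4, g:7, h:5, i:5, j:8
Odd-degree vertices: a, b, c, g, h, i.

6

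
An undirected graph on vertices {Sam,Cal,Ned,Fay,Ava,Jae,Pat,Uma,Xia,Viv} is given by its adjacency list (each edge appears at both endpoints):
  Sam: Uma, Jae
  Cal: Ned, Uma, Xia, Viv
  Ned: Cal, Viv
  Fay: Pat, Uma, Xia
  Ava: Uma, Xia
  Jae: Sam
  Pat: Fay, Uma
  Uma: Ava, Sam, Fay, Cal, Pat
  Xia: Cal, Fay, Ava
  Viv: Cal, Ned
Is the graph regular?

Degrees: Sam:2, Cal:4, Ned:2, Fay:3, Ava:2, Jae:1, Pat:2, Uma:5, Xia:3, Viv:2
Degrees are not all equal (e.g. deg(Jae)=1 but deg(Uma)=5); not regular.

No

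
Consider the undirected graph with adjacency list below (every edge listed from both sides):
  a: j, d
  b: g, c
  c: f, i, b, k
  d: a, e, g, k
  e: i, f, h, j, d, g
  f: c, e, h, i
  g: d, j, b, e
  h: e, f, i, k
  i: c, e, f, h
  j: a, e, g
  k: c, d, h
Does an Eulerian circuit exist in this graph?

Degrees: a:2, b:2, c:4, d:4, e:6, f:4, g:4, h:4, i:4, j:3, k:3
j, k have odd degree; an Eulerian circuit needs every degree to be even, so none exists.

No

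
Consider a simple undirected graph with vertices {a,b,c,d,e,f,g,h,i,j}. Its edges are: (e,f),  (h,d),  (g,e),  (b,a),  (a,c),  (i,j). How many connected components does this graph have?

4

Component: {d, h}
Component: {i, j}
Component: {a, b, c}
Component: {e, f, g}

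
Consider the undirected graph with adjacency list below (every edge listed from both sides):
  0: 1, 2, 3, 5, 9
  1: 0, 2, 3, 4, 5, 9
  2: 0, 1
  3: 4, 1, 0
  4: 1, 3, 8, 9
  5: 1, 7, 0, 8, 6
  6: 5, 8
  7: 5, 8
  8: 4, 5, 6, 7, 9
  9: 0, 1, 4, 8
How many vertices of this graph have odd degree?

Degrees: 0:5, 1:6, 2:2, 3:3, 4:4, 5:5, 6:2, 7:2, 8:5, 9:4
Odd-degree vertices: 0, 3, 5, 8.

4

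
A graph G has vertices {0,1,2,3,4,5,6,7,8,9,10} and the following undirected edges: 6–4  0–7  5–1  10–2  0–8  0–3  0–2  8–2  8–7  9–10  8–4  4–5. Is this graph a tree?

The graph has 11 vertices and 12 edges.
A tree on 11 vertices has exactly 10 edges; this graph has 12, so it contains a cycle and is not a tree.

No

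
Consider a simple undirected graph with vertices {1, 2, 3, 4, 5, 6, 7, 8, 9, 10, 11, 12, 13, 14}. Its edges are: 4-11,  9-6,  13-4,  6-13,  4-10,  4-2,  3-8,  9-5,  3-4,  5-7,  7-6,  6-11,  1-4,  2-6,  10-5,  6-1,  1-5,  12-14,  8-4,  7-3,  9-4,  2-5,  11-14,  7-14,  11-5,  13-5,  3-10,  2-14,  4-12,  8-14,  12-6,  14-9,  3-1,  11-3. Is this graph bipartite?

No

The cycle 8-4-3-8 has length 3, which is odd, so the graph is not bipartite.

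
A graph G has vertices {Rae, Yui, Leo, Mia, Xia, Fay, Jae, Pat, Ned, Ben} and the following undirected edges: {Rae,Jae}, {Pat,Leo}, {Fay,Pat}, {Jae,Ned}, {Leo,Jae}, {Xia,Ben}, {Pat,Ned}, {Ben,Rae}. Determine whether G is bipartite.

Color {Yui, Mia, Jae, Pat, Ben} black and {Rae, Leo, Xia, Fay, Ned} white. No edge joins two same-colored vertices, so the graph is bipartite.

Yes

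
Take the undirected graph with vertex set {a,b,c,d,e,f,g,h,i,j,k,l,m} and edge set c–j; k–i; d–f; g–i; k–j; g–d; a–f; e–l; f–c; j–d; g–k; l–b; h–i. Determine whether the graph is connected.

No

Component: {m}
Component: {b, e, l}
Component: {a, c, d, f, g, h, i, j, k}
There are 3 separate components, so the graph is not connected.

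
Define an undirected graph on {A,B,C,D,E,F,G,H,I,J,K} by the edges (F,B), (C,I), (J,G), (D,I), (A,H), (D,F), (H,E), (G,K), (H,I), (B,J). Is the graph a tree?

|V| = 11, |E| = 10.
It is connected with exactly 10 edges, hence acyclic — it is a tree.

Yes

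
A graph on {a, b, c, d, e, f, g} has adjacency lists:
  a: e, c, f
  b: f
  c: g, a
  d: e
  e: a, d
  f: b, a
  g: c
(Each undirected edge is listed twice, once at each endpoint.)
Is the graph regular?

No

Degrees: a:3, b:1, c:2, d:1, e:2, f:2, g:1
Vertex b has degree 1 while a has degree 3, so the graph is not regular.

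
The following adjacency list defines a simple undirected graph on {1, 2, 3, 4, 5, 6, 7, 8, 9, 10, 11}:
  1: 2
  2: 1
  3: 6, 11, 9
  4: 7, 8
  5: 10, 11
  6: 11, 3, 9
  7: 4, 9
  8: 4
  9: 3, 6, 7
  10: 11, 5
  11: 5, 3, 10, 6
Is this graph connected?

Component: {1, 2}
Component: {3, 4, 5, 6, 7, 8, 9, 10, 11}
There are 2 separate components, so the graph is not connected.

No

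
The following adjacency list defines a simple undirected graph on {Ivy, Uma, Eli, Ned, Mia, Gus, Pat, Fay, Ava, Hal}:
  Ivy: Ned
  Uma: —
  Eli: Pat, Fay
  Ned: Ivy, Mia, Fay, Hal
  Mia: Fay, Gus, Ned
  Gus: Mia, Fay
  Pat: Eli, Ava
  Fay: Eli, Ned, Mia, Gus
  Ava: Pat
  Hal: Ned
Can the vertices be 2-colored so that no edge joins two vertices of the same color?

No

The cycle Mia-Fay-Ned-Mia has length 3, which is odd, so the graph is not bipartite.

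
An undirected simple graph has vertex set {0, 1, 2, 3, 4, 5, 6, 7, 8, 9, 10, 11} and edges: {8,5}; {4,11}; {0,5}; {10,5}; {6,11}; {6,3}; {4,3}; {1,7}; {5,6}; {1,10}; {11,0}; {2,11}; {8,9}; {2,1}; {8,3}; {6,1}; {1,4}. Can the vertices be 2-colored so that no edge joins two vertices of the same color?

A valid 2-coloring puts {1, 3, 5, 9, 11} on one side and {0, 2, 4, 6, 7, 8, 10} on the other; every edge crosses between the two sides.

Yes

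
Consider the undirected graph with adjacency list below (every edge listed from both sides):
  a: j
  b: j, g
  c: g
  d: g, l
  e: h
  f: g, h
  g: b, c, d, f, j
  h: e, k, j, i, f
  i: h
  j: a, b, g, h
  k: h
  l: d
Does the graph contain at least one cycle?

|V| = 12, |E| = 13, number of components = 1.
Since 13 > 12 - 1, a cycle must exist; for instance j-h-f-g-b-j.

Yes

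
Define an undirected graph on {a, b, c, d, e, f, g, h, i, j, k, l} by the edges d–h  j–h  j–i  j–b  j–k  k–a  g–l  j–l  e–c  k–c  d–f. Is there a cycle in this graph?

|V| = 12, |E| = 11, number of components = 1.
A forest on 12 vertices with 1 component has exactly 11 edges, which matches — so no cycle.

No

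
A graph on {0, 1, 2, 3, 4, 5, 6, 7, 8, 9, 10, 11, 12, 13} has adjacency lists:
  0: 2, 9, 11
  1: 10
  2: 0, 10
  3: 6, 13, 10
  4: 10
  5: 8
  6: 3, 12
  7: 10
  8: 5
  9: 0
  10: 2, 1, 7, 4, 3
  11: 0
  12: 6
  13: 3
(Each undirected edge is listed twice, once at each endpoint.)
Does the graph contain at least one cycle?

|V| = 14, |E| = 12, number of components = 2.
A forest on 14 vertices with 2 components has exactly 12 edges, which matches — so no cycle.

No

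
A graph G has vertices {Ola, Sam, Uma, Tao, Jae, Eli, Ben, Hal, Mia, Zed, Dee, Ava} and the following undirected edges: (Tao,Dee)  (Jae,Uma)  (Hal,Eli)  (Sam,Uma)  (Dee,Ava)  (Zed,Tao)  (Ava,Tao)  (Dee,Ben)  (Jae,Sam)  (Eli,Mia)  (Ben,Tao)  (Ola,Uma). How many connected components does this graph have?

Component: {Eli, Hal, Mia}
Component: {Ola, Sam, Uma, Jae}
Component: {Tao, Ben, Zed, Dee, Ava}

3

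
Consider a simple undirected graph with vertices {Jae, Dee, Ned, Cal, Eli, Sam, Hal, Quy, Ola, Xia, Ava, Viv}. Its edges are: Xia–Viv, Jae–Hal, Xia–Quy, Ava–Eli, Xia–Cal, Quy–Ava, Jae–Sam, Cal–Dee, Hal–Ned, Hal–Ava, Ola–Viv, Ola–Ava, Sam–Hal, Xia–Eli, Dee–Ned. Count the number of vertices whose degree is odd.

0

Degrees: Jae:2, Dee:2, Ned:2, Cal:2, Eli:2, Sam:2, Hal:4, Quy:2, Ola:2, Xia:4, Ava:4, Viv:2
Odd-degree vertices: none.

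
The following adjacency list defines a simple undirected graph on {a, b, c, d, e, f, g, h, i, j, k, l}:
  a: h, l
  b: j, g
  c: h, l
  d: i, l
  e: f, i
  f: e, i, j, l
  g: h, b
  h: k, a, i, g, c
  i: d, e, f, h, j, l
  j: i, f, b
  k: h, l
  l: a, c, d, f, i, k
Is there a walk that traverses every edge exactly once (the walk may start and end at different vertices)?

Yes

Degrees: a:2, b:2, c:2, d:2, e:2, f:4, g:2, h:5, i:6, j:3, k:2, l:6
Odd-degree vertices: h, j (2 total).
The non-isolated vertices are connected and exactly 2 have odd degree, so an Eulerian trail exists (from h to j).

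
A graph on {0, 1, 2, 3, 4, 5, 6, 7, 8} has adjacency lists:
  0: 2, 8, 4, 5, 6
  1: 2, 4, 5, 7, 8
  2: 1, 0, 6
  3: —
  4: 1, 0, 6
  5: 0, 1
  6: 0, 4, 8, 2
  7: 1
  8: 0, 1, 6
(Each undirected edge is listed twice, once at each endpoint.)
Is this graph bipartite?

No

The cycle 0-6-8-0 has length 3, which is odd, so the graph is not bipartite.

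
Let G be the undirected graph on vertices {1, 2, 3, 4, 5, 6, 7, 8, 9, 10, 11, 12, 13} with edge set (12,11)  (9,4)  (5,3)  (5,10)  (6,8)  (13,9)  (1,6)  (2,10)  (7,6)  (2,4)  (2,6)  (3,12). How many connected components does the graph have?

1

Component: {1, 2, 3, 4, 5, 6, 7, 8, 9, 10, 11, 12, 13}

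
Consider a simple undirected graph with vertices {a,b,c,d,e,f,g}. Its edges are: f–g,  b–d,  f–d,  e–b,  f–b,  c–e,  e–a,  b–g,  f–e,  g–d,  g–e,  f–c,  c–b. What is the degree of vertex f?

Neighbors of f: b, c, d, e, g.

5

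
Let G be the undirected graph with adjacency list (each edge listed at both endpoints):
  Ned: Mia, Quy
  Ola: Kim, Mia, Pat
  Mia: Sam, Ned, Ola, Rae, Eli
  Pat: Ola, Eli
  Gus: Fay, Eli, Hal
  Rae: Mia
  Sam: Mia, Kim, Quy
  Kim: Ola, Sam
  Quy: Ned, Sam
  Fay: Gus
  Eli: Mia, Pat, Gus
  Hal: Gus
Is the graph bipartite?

Color {Mia, Pat, Gus, Kim, Quy} black and {Ned, Ola, Rae, Sam, Fay, Eli, Hal} white. No edge joins two same-colored vertices, so the graph is bipartite.

Yes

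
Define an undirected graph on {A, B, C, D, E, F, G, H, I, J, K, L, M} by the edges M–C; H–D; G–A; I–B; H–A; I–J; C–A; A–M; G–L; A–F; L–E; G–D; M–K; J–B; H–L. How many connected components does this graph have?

2

Component: {B, I, J}
Component: {A, C, D, E, F, G, H, K, L, M}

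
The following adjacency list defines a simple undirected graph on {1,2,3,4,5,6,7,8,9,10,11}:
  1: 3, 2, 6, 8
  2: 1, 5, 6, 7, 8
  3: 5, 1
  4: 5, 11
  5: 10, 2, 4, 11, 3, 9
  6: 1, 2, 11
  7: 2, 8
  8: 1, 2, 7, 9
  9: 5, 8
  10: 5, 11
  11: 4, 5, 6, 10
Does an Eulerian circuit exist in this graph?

No

Degrees: 1:4, 2:5, 3:2, 4:2, 5:6, 6:3, 7:2, 8:4, 9:2, 10:2, 11:4
2, 6 have odd degree; an Eulerian circuit needs every degree to be even, so none exists.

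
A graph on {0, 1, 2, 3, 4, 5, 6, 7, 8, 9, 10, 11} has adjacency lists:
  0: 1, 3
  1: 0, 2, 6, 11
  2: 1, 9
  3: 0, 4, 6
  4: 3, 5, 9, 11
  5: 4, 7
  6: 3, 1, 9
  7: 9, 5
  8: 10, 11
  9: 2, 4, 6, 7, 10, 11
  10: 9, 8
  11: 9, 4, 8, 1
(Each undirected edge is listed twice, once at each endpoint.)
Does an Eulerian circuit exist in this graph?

No

Degrees: 0:2, 1:4, 2:2, 3:3, 4:4, 5:2, 6:3, 7:2, 8:2, 9:6, 10:2, 11:4
Vertices with odd degree: 3, 6. An Eulerian circuit requires all degrees even.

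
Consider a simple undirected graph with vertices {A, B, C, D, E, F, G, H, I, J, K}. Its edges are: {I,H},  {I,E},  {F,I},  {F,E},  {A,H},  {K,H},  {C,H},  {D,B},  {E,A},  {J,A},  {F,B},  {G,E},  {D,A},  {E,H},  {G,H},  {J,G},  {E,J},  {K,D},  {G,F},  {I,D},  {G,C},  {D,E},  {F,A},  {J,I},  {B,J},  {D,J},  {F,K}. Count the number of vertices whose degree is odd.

Degrees: A:5, B:3, C:2, D:6, E:7, F:6, G:5, H:6, I:5, J:6, K:3
Odd-degree vertices: A, B, E, G, I, K.

6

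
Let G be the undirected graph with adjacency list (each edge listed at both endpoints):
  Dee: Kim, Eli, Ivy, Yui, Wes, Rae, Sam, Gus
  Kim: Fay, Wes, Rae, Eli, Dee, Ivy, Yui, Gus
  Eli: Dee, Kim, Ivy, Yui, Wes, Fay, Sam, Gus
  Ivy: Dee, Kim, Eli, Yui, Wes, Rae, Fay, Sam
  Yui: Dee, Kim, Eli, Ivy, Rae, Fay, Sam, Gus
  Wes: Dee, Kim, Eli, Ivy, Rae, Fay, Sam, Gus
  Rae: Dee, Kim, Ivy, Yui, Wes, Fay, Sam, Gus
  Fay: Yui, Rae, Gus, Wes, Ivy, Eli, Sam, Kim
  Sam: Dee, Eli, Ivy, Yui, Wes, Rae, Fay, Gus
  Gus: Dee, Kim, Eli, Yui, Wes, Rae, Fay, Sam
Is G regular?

Yes

Degrees: Dee:8, Kim:8, Eli:8, Ivy:8, Yui:8, Wes:8, Rae:8, Fay:8, Sam:8, Gus:8
Every vertex has degree 8, so the graph is 8-regular.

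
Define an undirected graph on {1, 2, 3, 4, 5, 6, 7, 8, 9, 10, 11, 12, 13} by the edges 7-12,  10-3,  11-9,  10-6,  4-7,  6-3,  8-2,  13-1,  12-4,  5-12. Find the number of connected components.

Component: {1, 13}
Component: {2, 8}
Component: {9, 11}
Component: {3, 6, 10}
Component: {4, 5, 7, 12}

5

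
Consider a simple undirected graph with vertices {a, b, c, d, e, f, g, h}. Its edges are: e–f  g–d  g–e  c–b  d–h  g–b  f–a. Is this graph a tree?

The graph has 8 vertices and 7 edges.
It is connected with exactly 7 edges, hence acyclic — it is a tree.

Yes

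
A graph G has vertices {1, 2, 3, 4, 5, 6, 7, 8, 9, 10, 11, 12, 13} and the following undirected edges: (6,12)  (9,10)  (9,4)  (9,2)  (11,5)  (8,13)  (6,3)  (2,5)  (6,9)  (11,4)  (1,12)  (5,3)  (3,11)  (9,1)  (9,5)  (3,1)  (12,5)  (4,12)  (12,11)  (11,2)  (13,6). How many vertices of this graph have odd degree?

Degrees: 1:3, 2:3, 3:4, 4:3, 5:5, 6:4, 7:0, 8:1, 9:6, 10:1, 11:5, 12:5, 13:2
Odd-degree vertices: 1, 2, 4, 5, 8, 10, 11, 12.

8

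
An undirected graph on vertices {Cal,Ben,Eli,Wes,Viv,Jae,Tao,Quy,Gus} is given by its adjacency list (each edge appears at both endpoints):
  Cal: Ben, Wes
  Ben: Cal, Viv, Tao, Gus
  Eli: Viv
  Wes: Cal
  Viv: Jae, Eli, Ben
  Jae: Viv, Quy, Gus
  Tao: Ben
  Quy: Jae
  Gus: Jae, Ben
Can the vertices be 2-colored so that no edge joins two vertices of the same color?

Partition the vertices as {Ben, Eli, Wes, Jae} vs {Cal, Viv, Tao, Quy, Gus}. Each listed edge has one endpoint in each part, so the graph is bipartite.

Yes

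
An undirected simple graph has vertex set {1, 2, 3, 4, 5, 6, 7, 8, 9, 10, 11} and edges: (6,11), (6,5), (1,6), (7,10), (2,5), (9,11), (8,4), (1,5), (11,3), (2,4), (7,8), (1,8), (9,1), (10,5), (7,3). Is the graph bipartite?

No

The cycle 6-5-1-6 has length 3, which is odd, so the graph is not bipartite.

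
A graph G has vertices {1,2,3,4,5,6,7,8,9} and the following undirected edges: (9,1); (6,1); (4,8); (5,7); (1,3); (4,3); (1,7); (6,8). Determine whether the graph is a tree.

No

The graph has 9 vertices and 8 edges.
It is not connected, so it is not a tree.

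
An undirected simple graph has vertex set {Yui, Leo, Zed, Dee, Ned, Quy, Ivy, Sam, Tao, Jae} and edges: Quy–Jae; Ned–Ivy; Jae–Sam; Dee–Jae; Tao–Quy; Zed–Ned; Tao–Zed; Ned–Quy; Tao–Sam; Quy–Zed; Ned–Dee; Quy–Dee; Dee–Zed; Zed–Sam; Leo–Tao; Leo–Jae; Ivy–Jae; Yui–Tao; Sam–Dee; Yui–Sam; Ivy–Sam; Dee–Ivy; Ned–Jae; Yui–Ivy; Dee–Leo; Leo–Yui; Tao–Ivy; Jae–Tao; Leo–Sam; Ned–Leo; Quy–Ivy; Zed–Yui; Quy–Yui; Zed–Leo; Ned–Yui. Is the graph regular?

Degrees: Yui:7, Leo:7, Zed:7, Dee:7, Ned:7, Quy:7, Ivy:7, Sam:7, Tao:7, Jae:7
All degrees equal 7; the graph is regular.

Yes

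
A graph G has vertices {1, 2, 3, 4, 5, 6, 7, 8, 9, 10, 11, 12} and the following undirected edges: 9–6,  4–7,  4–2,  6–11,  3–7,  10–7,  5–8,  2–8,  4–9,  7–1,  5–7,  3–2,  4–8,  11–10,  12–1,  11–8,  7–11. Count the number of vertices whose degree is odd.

Degrees: 1:2, 2:3, 3:2, 4:4, 5:2, 6:2, 7:6, 8:4, 9:2, 10:2, 11:4, 12:1
Odd-degree vertices: 2, 12.

2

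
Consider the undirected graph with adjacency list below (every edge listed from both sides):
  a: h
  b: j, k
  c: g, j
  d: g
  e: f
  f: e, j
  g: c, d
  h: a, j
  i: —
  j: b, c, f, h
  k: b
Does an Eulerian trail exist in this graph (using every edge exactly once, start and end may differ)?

No

Degrees: a:1, b:2, c:2, d:1, e:1, f:2, g:2, h:2, i:0, j:4, k:1
Odd-degree vertices: a, d, e, k (4 total).
With 4 odd-degree vertices (more than two), no single trail can use every edge.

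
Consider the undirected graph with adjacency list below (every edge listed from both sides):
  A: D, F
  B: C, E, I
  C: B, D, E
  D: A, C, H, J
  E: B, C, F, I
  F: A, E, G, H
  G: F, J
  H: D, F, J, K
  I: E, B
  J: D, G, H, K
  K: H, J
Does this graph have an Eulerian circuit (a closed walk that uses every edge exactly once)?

Degrees: A:2, B:3, C:3, D:4, E:4, F:4, G:2, H:4, I:2, J:4, K:2
Vertices with odd degree: B, C. An Eulerian circuit requires all degrees even.

No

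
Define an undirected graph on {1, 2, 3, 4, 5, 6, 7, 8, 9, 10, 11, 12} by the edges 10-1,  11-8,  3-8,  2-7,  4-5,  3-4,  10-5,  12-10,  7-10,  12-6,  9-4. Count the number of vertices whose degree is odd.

6

Degrees: 1:1, 2:1, 3:2, 4:3, 5:2, 6:1, 7:2, 8:2, 9:1, 10:4, 11:1, 12:2
Odd-degree vertices: 1, 2, 4, 6, 9, 11.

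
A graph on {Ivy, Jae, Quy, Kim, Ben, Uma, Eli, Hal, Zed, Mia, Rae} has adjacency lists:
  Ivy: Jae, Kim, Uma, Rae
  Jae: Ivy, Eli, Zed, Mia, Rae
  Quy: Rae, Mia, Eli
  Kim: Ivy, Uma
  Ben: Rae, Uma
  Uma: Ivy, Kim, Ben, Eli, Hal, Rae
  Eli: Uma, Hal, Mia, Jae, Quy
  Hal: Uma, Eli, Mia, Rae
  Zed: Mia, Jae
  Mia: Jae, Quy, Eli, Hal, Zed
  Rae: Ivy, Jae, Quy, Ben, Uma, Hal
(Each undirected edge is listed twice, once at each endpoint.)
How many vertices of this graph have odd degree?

4

Degrees: Ivy:4, Jae:5, Quy:3, Kim:2, Ben:2, Uma:6, Eli:5, Hal:4, Zed:2, Mia:5, Rae:6
Odd-degree vertices: Jae, Quy, Eli, Mia.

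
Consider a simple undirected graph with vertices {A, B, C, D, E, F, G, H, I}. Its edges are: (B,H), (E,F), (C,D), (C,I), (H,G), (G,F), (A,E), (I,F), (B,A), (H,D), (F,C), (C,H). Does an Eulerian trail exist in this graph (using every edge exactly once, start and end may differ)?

Yes

Degrees: A:2, B:2, C:4, D:2, E:2, F:4, G:2, H:4, I:2
Odd-degree vertices: none (0 total).
With 0 odd-degree vertices and all edges in one connected piece, an Eulerian trail exists.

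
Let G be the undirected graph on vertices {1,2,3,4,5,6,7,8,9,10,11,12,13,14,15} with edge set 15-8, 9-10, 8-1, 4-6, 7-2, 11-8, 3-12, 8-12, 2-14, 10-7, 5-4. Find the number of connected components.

Component: {13}
Component: {4, 5, 6}
Component: {2, 7, 9, 10, 14}
Component: {1, 3, 8, 11, 12, 15}

4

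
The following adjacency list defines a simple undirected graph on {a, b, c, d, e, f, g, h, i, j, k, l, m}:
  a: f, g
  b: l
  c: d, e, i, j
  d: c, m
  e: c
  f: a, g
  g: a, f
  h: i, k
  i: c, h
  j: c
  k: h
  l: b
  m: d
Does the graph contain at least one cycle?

Yes

|V| = 13, |E| = 11, number of components = 3.
Since 11 > 13 - 3, a cycle must exist; for instance a-f-g-a.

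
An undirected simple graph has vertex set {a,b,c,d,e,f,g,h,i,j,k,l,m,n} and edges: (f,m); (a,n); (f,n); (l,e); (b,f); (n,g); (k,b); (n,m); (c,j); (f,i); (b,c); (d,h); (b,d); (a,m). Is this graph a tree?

The graph has 14 vertices and 14 edges.
It splits into 2 components, so it cannot be a tree.

No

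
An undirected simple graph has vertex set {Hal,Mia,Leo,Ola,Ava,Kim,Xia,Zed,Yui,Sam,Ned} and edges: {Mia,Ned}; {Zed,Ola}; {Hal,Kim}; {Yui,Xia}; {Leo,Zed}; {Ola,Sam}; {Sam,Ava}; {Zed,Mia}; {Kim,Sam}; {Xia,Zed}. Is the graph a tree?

The graph has 11 vertices and 10 edges.
Connected and |E| = |V| - 1, which characterizes a tree.

Yes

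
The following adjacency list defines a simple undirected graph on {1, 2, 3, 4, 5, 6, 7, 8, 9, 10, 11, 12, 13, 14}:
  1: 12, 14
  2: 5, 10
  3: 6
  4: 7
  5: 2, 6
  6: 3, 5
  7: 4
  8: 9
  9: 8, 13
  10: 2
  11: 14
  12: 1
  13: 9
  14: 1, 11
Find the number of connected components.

4

Component: {4, 7}
Component: {8, 9, 13}
Component: {1, 11, 12, 14}
Component: {2, 3, 5, 6, 10}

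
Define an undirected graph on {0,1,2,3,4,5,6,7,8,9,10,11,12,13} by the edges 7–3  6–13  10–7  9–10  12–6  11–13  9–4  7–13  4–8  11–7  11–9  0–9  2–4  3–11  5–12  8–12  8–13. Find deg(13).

4

Neighbors of 13: 6, 7, 8, 11.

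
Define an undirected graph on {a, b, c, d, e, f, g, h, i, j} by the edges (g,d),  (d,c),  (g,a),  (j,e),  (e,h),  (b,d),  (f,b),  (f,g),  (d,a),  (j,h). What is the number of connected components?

3

Component: {i}
Component: {e, h, j}
Component: {a, b, c, d, f, g}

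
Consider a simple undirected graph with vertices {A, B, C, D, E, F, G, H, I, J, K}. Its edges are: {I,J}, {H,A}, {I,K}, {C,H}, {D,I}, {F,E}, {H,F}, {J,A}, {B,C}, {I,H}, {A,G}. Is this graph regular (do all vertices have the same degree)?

No

Degrees: A:3, B:1, C:2, D:1, E:1, F:2, G:1, H:4, I:4, J:2, K:1
Degrees are not all equal (e.g. deg(B)=1 but deg(H)=4); not regular.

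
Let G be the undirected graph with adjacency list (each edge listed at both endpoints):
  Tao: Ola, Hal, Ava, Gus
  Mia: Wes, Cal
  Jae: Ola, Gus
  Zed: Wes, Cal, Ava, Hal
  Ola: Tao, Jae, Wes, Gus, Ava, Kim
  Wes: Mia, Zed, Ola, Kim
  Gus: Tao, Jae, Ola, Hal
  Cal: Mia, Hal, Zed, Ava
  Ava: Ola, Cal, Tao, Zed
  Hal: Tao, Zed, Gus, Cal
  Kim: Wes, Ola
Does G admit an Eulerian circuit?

Yes

Degrees: Tao:4, Mia:2, Jae:2, Zed:4, Ola:6, Wes:4, Gus:4, Cal:4, Ava:4, Hal:4, Kim:2
All degrees are even and the non-isolated vertices are connected — an Eulerian circuit exists.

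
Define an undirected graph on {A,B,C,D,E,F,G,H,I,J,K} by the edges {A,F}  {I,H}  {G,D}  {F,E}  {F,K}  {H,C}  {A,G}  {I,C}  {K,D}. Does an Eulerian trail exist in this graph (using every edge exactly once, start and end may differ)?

No

Degrees: A:2, B:0, C:2, D:2, E:1, F:3, G:2, H:2, I:2, J:0, K:2
Odd-degree vertices: E, F (2 total).
The edges lie in more than one component, so no single trail can cover them all.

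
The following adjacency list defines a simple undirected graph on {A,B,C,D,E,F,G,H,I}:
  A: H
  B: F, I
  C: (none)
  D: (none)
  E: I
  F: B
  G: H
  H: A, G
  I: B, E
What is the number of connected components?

4

Component: {C}
Component: {D}
Component: {A, G, H}
Component: {B, E, F, I}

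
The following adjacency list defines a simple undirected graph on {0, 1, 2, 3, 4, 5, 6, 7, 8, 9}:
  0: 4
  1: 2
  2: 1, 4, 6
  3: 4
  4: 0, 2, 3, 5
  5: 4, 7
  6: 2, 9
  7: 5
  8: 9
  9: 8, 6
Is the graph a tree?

The graph has 10 vertices and 9 edges.
Connected and |E| = |V| - 1, which characterizes a tree.

Yes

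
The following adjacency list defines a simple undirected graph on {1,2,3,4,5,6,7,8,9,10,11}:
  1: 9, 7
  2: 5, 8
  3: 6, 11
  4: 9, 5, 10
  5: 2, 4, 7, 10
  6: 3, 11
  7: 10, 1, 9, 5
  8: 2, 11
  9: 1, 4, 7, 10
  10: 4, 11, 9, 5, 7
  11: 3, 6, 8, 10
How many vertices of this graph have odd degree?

Degrees: 1:2, 2:2, 3:2, 4:3, 5:4, 6:2, 7:4, 8:2, 9:4, 10:5, 11:4
Odd-degree vertices: 4, 10.

2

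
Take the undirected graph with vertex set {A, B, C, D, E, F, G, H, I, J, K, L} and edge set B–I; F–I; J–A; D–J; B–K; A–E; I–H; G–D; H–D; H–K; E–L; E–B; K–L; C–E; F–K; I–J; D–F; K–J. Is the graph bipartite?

The cycle A-J-I-B-E-A has length 5, which is odd, so the graph is not bipartite.

No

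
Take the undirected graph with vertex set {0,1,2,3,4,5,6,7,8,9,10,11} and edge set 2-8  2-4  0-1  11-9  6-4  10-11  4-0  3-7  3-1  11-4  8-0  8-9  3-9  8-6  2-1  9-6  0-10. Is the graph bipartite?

9-6-8-9 is an odd cycle (length 3), and a bipartite graph can contain only even cycles.

No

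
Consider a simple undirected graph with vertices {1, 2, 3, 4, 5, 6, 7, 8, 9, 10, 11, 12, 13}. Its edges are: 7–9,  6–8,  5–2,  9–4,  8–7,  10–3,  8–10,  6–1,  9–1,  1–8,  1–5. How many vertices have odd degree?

Degrees: 1:4, 2:1, 3:1, 4:1, 5:2, 6:2, 7:2, 8:4, 9:3, 10:2, 11:0, 12:0, 13:0
Odd-degree vertices: 2, 3, 4, 9.

4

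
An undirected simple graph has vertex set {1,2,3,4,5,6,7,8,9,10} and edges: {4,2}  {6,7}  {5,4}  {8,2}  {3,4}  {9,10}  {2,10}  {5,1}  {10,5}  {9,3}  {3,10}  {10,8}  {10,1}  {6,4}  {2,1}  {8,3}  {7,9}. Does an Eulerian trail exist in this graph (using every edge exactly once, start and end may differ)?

Degrees: 1:3, 2:4, 3:4, 4:4, 5:3, 6:2, 7:2, 8:3, 9:3, 10:6
Odd-degree vertices: 1, 5, 8, 9 (4 total).
With 4 odd-degree vertices (more than two), no single trail can use every edge.

No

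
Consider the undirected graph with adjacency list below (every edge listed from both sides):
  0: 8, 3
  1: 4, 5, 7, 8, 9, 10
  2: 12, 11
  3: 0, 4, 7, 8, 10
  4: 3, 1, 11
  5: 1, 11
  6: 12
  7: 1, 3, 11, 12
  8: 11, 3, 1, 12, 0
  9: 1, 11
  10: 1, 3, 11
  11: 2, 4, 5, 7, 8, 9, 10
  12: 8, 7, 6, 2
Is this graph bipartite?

The cycle 8-0-3-8 has length 3, which is odd, so the graph is not bipartite.

No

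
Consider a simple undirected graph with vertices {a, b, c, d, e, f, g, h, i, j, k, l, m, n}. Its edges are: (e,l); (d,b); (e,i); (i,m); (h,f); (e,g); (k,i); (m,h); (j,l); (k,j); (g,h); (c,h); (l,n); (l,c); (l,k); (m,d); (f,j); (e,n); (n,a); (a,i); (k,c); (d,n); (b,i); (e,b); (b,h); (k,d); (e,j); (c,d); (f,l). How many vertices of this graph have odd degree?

Degrees: a:2, b:4, c:4, d:5, e:6, f:3, g:2, h:5, i:5, j:4, k:5, l:6, m:3, n:4
Odd-degree vertices: d, f, h, i, k, m.

6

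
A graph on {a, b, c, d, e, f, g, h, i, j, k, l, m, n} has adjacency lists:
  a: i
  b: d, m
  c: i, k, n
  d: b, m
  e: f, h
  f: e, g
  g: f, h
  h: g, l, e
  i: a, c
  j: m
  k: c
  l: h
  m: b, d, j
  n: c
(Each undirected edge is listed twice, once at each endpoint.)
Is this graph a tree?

No

The graph has 14 vertices and 13 edges.
It is not connected, so it is not a tree.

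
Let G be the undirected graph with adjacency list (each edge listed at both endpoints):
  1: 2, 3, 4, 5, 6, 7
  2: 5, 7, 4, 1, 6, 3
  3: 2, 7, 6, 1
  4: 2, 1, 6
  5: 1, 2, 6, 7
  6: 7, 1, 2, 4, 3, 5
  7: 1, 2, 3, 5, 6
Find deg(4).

Neighbors of 4: 1, 2, 6.

3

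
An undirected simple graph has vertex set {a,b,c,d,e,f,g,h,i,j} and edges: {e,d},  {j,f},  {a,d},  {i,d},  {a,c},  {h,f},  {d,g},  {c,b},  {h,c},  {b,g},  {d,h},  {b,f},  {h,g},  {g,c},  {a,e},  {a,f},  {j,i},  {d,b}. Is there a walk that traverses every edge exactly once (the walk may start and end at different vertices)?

Yes

Degrees: a:4, b:4, c:4, d:6, e:2, f:4, g:4, h:4, i:2, j:2
Odd-degree vertices: none (0 total).
The non-isolated vertices are connected and exactly 0 have odd degree, so an Eulerian trail exists.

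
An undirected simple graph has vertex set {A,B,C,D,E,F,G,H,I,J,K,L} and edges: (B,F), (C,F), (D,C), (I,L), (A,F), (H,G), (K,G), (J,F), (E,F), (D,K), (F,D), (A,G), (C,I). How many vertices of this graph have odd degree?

8

Degrees: A:2, B:1, C:3, D:3, E:1, F:6, G:3, H:1, I:2, J:1, K:2, L:1
Odd-degree vertices: B, C, D, E, G, H, J, L.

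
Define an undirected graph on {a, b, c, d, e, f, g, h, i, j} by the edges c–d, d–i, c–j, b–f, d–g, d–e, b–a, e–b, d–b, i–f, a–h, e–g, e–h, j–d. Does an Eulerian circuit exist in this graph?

Degrees: a:2, b:4, c:2, d:6, e:4, f:2, g:2, h:2, i:2, j:2
Every vertex has even degree and the edges form a single connected piece, so an Eulerian circuit exists.

Yes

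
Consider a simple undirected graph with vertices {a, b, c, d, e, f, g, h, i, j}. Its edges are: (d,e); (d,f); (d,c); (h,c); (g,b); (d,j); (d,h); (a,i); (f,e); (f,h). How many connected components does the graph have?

3

Component: {a, i}
Component: {b, g}
Component: {c, d, e, f, h, j}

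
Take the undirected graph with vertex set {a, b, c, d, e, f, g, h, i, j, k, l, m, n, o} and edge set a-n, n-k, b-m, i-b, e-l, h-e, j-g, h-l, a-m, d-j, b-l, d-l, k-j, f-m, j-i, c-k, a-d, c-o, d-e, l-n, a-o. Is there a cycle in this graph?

|V| = 15, |E| = 21, number of components = 1.
Since 21 > 15 - 1, a cycle must exist; for instance n-l-b-i-j-k-n.

Yes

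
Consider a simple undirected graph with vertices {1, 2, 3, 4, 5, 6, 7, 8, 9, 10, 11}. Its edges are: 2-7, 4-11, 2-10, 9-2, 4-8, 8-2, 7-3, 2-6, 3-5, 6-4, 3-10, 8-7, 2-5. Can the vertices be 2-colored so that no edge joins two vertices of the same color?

The cycle 2-7-8-2 has length 3, which is odd, so the graph is not bipartite.

No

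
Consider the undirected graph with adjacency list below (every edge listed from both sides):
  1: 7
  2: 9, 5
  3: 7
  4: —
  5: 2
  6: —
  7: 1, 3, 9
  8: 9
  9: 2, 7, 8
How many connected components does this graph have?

3

Component: {4}
Component: {6}
Component: {1, 2, 3, 5, 7, 8, 9}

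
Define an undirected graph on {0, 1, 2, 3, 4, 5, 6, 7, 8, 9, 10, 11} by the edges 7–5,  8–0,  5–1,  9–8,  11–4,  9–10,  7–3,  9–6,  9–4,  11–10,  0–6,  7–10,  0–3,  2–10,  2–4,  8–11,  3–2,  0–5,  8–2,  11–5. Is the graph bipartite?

Yes

A valid 2-coloring puts {3, 4, 5, 6, 8, 10} on one side and {0, 1, 2, 7, 9, 11} on the other; every edge crosses between the two sides.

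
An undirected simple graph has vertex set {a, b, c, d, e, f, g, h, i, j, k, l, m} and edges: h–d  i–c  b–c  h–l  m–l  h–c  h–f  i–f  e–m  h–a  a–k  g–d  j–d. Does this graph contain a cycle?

Yes

The graph has 13 vertices, 13 edges, and 1 connected component.
One cycle is h-f-i-c-h.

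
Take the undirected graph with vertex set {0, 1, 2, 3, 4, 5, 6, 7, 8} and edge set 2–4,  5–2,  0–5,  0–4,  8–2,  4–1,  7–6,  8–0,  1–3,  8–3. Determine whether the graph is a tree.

The graph has 9 vertices and 10 edges.
It splits into 2 components, so it cannot be a tree.

No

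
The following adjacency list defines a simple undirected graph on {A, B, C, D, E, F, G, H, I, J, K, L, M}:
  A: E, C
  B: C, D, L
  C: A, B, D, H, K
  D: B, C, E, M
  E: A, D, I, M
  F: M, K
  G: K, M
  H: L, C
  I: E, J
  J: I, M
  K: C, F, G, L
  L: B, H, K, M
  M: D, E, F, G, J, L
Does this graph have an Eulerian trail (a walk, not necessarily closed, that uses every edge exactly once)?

Degrees: A:2, B:3, C:5, D:4, E:4, F:2, G:2, H:2, I:2, J:2, K:4, L:4, M:6
Odd-degree vertices: B, C (2 total).
The non-isolated vertices are connected and exactly 2 have odd degree, so an Eulerian trail exists (from B to C).

Yes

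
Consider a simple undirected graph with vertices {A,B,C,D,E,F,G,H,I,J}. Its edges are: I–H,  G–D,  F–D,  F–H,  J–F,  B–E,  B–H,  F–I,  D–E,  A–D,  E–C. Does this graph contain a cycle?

Yes

|V| = 10, |E| = 11, number of components = 1.
One cycle is D-E-B-H-F-D.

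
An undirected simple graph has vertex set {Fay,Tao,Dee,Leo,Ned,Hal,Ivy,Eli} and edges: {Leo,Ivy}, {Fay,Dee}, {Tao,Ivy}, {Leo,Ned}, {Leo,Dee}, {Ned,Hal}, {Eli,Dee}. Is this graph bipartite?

Yes

Partition the vertices as {Dee, Ned, Ivy} vs {Fay, Tao, Leo, Hal, Eli}. Each listed edge has one endpoint in each part, so the graph is bipartite.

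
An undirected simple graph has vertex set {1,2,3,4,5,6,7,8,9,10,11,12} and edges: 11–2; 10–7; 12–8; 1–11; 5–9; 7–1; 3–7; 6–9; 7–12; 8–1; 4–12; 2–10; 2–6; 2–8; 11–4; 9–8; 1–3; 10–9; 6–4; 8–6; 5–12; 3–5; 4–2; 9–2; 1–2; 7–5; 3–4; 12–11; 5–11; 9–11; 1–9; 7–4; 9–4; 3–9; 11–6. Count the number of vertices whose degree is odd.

Degrees: 1:6, 2:7, 3:5, 4:7, 5:5, 6:5, 7:6, 8:5, 9:9, 10:3, 11:7, 12:5
Odd-degree vertices: 2, 3, 4, 5, 6, 8, 9, 10, 11, 12.

10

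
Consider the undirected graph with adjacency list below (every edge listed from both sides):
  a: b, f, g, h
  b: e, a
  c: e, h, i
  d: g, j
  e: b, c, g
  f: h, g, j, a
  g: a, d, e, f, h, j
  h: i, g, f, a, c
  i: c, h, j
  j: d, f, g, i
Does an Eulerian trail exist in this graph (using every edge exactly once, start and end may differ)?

Degrees: a:4, b:2, c:3, d:2, e:3, f:4, g:6, h:5, i:3, j:4
Odd-degree vertices: c, e, h, i (4 total).
With 4 odd-degree vertices (more than two), no single trail can use every edge.

No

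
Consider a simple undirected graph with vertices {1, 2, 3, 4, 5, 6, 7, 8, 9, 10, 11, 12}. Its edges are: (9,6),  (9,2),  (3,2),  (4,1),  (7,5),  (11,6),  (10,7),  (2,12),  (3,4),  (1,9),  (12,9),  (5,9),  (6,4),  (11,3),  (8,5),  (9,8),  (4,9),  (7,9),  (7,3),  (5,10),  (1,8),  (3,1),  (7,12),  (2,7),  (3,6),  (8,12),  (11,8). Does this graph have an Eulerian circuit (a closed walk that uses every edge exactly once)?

Degrees: 1:4, 2:4, 3:6, 4:4, 5:4, 6:4, 7:6, 8:5, 9:8, 10:2, 11:3, 12:4
8, 11 have odd degree; an Eulerian circuit needs every degree to be even, so none exists.

No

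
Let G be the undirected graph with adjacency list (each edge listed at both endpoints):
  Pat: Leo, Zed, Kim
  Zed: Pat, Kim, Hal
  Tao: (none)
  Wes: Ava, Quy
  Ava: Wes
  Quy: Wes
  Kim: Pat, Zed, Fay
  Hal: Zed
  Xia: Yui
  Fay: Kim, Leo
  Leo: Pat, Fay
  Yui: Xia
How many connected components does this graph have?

4

Component: {Tao}
Component: {Xia, Yui}
Component: {Wes, Ava, Quy}
Component: {Pat, Zed, Kim, Hal, Fay, Leo}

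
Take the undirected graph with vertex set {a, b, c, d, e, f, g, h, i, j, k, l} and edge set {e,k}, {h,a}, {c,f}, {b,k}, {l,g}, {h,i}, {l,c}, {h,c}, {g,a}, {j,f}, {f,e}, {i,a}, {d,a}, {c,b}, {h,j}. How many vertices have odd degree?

Degrees: a:4, b:2, c:4, d:1, e:2, f:3, g:2, h:4, i:2, j:2, k:2, l:2
Odd-degree vertices: d, f.

2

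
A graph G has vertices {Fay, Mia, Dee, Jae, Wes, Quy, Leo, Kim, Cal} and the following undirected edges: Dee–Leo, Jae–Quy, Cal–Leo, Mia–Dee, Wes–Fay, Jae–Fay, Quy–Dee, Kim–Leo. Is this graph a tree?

Yes

|V| = 9, |E| = 8.
It is connected with exactly 8 edges, hence acyclic — it is a tree.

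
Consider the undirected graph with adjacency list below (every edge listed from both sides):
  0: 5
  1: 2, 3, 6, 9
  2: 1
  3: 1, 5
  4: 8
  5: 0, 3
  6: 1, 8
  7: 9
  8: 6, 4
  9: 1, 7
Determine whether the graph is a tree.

The graph has 10 vertices and 9 edges.
Connected and |E| = |V| - 1, which characterizes a tree.

Yes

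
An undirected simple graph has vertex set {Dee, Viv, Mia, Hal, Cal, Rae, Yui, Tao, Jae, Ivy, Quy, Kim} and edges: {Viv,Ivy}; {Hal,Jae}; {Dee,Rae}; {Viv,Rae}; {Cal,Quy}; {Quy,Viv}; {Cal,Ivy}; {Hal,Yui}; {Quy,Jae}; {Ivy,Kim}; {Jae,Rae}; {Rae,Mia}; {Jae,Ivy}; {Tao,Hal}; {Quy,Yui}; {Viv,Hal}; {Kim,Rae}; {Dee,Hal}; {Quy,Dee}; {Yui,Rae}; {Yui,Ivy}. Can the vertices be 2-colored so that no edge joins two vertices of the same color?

Yes

Partition the vertices as {Hal, Rae, Ivy, Quy} vs {Dee, Viv, Mia, Cal, Yui, Tao, Jae, Kim}. Each listed edge has one endpoint in each part, so the graph is bipartite.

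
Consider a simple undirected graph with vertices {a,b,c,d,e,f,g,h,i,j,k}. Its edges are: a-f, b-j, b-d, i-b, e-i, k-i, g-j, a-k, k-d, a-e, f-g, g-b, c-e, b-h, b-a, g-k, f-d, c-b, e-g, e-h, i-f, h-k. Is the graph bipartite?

g-j-b-g is an odd cycle (length 3), and a bipartite graph can contain only even cycles.

No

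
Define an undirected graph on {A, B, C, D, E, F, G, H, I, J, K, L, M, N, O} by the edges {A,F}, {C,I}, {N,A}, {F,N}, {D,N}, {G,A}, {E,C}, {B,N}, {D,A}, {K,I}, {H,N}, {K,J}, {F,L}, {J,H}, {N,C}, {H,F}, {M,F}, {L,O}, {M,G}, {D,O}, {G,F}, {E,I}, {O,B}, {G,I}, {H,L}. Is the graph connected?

Starting from A and exploring outward reaches every vertex (A, D, G, F, N, O, I, M, H, L, C, B, E, K, J); the graph is connected.

Yes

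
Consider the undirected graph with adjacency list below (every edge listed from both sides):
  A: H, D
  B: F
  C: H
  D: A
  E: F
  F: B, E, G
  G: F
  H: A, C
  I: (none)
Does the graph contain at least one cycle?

The graph has 9 vertices, 6 edges, and 3 connected components.
A forest on 9 vertices with 3 components has exactly 6 edges, which matches — so no cycle.

No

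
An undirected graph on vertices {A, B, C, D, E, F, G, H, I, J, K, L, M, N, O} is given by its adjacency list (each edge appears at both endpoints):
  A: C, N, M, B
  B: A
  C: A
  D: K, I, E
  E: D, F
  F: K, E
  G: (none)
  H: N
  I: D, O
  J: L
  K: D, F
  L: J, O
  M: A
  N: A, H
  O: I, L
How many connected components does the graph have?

Component: {G}
Component: {A, B, C, H, M, N}
Component: {D, E, F, I, J, K, L, O}

3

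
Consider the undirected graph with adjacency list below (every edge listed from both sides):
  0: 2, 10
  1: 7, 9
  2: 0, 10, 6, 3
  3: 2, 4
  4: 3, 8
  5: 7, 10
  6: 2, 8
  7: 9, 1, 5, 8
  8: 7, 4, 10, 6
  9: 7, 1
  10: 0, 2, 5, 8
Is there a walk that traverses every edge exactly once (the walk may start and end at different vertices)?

Yes

Degrees: 0:2, 1:2, 2:4, 3:2, 4:2, 5:2, 6:2, 7:4, 8:4, 9:2, 10:4
Odd-degree vertices: none (0 total).
With 0 odd-degree vertices and all edges in one connected piece, an Eulerian trail exists.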